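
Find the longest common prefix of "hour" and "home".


Word 1: "hour"
Word 2: "home"
Comparing from start:
  Pos 0: 'h' == 'h'
  Pos 1: 'o' == 'o'
  Pos 2: 'u' != 'm' (stop)
LCP = "ho" (length 2)


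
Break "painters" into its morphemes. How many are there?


Word: "painters"
Morphemes: paint | -er | -s
Each morpheme carries meaning
= 3 morphemes


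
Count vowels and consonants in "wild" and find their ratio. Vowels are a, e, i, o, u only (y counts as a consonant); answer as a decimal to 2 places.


Word: "wild"
Vowels (a,e,i,o,u): 1
Consonants: 3
Ratio = 1/3
= 0.33


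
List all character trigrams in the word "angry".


Word: "angry" (length 5)
Number of trigrams = 5 - 3 + 1 = 3
  Position 0: "ang"
  Position 1: "ngr"
  Position 2: "gry"
Trigrams = "ang", "ngr", "gry"


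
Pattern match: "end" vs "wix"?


Pattern of "end": [0, 1, 2]
Pattern of "wix": [0, 1, 2]
Patterns match
Same pattern = Yes


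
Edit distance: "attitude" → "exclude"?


Word 1: "attitude" (length 8)
Word 2: "exclude" (length 7)
One optimal edit sequence (insert/delete/substitute each cost 1):
  1. delete 'a'  (+1)
  2. substitute 't' -> 'e'  (+1)
  3. substitute 't' -> 'x'  (+1)
  4. substitute 'i' -> 'c'  (+1)
  5. substitute 't' -> 'l'  (+1)
  6. keep 'u'
  7. keep 'd'
  8. keep 'e'
Total edit operations: 5
Edit distance = 5


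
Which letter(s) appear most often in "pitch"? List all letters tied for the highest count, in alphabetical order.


Word: "pitch"
Letter counts:
  'c': 1
  'h': 1
  'i': 1
  'p': 1
  't': 1
Maximum count = 1
Most frequent = 'c', 'h', 'i', 'p', 't' (1 time each)


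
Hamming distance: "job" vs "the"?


Comparing character by character (same length = 3):
  Pos 0: 'j' vs 't' !=
  Pos 1: 'o' vs 'h' !=
  Pos 2: 'b' vs 'e' !=
Hamming distance = 3


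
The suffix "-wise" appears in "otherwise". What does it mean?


Suffix: -wise
Example: otherwise (other + -wise)
Meaning = in the manner of


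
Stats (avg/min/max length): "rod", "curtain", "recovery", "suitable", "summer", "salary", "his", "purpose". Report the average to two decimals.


Lengths: "rod"=3, "curtain"=7, "recovery"=8, "suitable"=8, "summer"=6, "salary"=6, "his"=3, "purpose"=7
Sum = 48, Count = 8
Average = 48/8 = 6.00
= avg=6.00, min=3, max=8


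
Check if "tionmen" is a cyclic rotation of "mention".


Word: "mention", Candidate: "tionmen"
Method: check if candidate is substring of word+word
"mentionmention" contains "tionmen"? Yes
Is rotation = Yes


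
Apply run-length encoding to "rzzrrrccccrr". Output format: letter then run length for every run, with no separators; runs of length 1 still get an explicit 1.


String: "rzzrrrccccrr"
Scanning for consecutive runs:
  'r' x 1
  'z' x 2
  'r' x 3
  'c' x 4
  'r' x 2
RLE = "r1z2r3c4r2"


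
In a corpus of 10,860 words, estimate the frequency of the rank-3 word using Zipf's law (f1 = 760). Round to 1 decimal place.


Zipf's law: f(r) = f(1) / r
f(1) = 760
f(3) = 760 / 3
= 253.3 occurrences


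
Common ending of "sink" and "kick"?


Word 1: "sink"
Word 2: "kick"
Comparing from end:
  Pos -1: 'k' == 'k'
  Pos -2: 'n' != 'c' (stop)
LCS = "k" (length 1)


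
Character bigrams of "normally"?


Word: "normally" (length 8)
Number of bigrams = 8 - 2 + 1 = 7
  Position 0: "no"
  Position 1: "or"
  Position 2: "rm"
  Position 3: "ma"
  Position 4: "al"
  Position 5: "ll"
  Position 6: "ly"
Bigrams = "no", "or", "rm", "ma", "al", "ll", "ly"


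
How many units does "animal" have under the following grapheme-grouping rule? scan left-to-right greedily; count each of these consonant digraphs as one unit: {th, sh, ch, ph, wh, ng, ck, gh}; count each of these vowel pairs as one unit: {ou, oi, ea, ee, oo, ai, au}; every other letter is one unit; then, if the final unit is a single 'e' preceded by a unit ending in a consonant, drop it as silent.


Word: "animal" (6 letters)
Left-to-right scan:
  (1) 'a' (letter)
  (2) 'n' (letter)
  (3) 'i' (letter)
  (4) 'm' (letter)
  (5) 'a' (letter)
  (6) 'l' (letter)
Units from scan: 6
Sound units = 6 units


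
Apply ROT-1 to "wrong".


Word: "wrong"
Shift: 1
Each letter → (letter + shift) mod 26:
  'w' (22) + 1 = 23 → 'x'
  'r' (17) + 1 = 18 → 's'
  'o' (14) + 1 = 15 → 'p'
  'n' (13) + 1 = 14 → 'o'
  'g' (6) + 1 = 7 → 'h'
Result = "xspoh"


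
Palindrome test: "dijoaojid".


Word: "dijoaojid"
Reversed: "dijoaojid"
Forward == Backward? dijoaojid == dijoaojid
Palindrome = Yes


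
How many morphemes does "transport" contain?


Word: "transport"
Morphemes: trans- + port
Each morpheme carries meaning
= 2 morphemes


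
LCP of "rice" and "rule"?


Word 1: "rice"
Word 2: "rule"
Comparing from start:
  Pos 0: 'r' == 'r'
  Pos 1: 'i' != 'u' (stop)
LCP = "r" (length 1)


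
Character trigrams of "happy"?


Word: "happy" (length 5)
Number of trigrams = 5 - 3 + 1 = 3
  Position 0: "hap"
  Position 1: "app"
  Position 2: "ppy"
Trigrams = "hap", "app", "ppy"


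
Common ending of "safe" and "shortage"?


Word 1: "safe"
Word 2: "shortage"
Comparing from end:
  Pos -1: 'e' == 'e'
  Pos -2: 'f' != 'g' (stop)
LCS = "e" (length 1)


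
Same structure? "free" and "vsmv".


Pattern of "free": [0, 1, 2, 2]
Pattern of "vsmv": [0, 1, 2, 0]
Patterns do not match
Same pattern = No


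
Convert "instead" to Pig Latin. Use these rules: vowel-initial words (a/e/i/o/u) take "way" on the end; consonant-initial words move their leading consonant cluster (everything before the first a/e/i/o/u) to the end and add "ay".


Word: "instead"
Starts with vowel → add 'way'
Pig Latin = "insteadway"


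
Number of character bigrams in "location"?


Word: "location" (length 8)
Number of 2-grams = length - 2 + 1 = 8 - 2 + 1
= 7


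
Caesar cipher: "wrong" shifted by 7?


Word: "wrong"
Shift: 7
Each letter → (letter + shift) mod 26:
  'w' (22) + 7 = 3 → 'd'
  'r' (17) + 7 = 24 → 'y'
  'o' (14) + 7 = 21 → 'v'
  'n' (13) + 7 = 20 → 'u'
  'g' (6) + 7 = 13 → 'n'
Result = "dyvun"


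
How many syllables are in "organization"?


Word: "organization"
Syllable breakdown: or | gan | i | za | tion
Counting: 5 parts
= 5 syllables


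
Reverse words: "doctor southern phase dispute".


Original: "doctor southern phase dispute"
Words (1..n): doctor | southern | phase | dispute
Reversed (n..1): dispute | phase | southern | doctor
Result = "dispute phase southern doctor"


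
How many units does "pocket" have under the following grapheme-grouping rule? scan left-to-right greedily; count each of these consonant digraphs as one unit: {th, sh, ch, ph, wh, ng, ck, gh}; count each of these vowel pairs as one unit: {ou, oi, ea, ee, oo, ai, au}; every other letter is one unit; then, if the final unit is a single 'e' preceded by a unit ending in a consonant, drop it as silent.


Word: "pocket" (6 letters)
Left-to-right scan:
  (1) 'p' (letter)
  (2) 'o' (letter)
  (3) 'ck' (digraph)
  (4) 'e' (letter)
  (5) 't' (letter)
Units from scan: 5
Sound units = 5 units


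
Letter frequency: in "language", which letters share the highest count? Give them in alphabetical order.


Word: "language"
Letter counts:
  'a': 2
  'e': 1
  'g': 2
  'l': 1
  'n': 1
  'u': 1
Maximum count = 2
Most frequent = 'a', 'g' (2 times each)


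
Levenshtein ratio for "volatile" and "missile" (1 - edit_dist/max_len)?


Word 1: "volatile" (length 8)
Word 2: "missile" (length 7)
One optimal edit sequence:
  1. delete 'v'  (+1)
  2. substitute 'o' -> 'm'  (+1)
  3. substitute 'l' -> 'i'  (+1)
  4. substitute 'a' -> 's'  (+1)
  5. substitute 't' -> 's'  (+1)
  6. keep 'i'
  7. keep 'l'
  8. keep 'e'
Edit distance = 5
Max length = max(8, 7) = 8
Similarity = 1 - 5/8
= 0.3750


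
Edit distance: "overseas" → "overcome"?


Word 1: "overseas" (length 8)
Word 2: "overcome" (length 8)
One optimal edit sequence (insert/delete/substitute each cost 1):
  1. keep 'o'
  2. keep 'v'
  3. keep 'e'
  4. keep 'r'
  5. substitute 's' -> 'c'  (+1)
  6. substitute 'e' -> 'o'  (+1)
  7. substitute 'a' -> 'm'  (+1)
  8. substitute 's' -> 'e'  (+1)
Total edit operations: 4
Edit distance = 4


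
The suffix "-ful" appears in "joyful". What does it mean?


Suffix: -ful
Example: joyful = joy + -ful
Meaning = full of


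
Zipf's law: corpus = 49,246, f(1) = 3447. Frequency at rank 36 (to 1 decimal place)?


Zipf's law: f(r) = f(1) / r
f(1) = 3447
f(36) = 3447 / 36
= 95.8 occurrences


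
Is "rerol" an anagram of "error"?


Word 1: "error" → sorted: eorrr
Word 2: "rerol" → sorted: elorr
Same letters? eorrr != elorr
Anagram = No


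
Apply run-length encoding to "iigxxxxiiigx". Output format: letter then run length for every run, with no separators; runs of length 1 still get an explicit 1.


String: "iigxxxxiiigx"
Scanning for consecutive runs:
  'i' x 2
  'g' x 1
  'x' x 4
  'i' x 3
  'g' x 1
  'x' x 1
RLE = "i2g1x4i3g1x1"


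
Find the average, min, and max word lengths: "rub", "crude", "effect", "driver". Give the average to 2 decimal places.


Lengths: "rub"=3, "crude"=5, "effect"=6, "driver"=6
Sum = 20, Count = 4
Average = 20/4 = 5.00
= avg=5.00, min=3, max=6


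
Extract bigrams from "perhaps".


Word: "perhaps" (length 7)
Number of bigrams = 7 - 2 + 1 = 6
  Position 0: "pe"
  Position 1: "er"
  Position 2: "rh"
  Position 3: "ha"
  Position 4: "ap"
  Position 5: "ps"
Bigrams = "pe", "er", "rh", "ha", "ap", "ps"


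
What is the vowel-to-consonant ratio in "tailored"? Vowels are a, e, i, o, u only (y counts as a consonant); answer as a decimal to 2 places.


Word: "tailored"
Vowels (a,e,i,o,u): 4
Consonants: 4
Ratio = 4/4
= 1.00


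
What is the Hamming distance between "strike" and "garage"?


Comparing character by character (same length = 6):
  Pos 0: 's' vs 'g' !=
  Pos 1: 't' vs 'a' !=
  Pos 2: 'r' vs 'r' =
  Pos 3: 'i' vs 'a' !=
  Pos 4: 'k' vs 'g' !=
  Pos 5: 'e' vs 'e' =
Hamming distance = 4


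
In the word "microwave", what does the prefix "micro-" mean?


Prefix: micro-
Example: microwave = micro- + wave
Meaning = small


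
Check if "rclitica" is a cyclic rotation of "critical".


Word: "critical", Candidate: "rclitica"
Method: check if candidate is substring of word+word
"criticalcritical" contains "rclitica"? No
Is rotation = No


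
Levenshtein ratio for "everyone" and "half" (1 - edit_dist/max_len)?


Word 1: "everyone" (length 8)
Word 2: "half" (length 4)
One optimal edit sequence:
  1. delete 'e'  (+1)
  2. delete 'v'  (+1)
  3. delete 'e'  (+1)
  4. delete 'r'  (+1)
  5. substitute 'y' -> 'h'  (+1)
  6. substitute 'o' -> 'a'  (+1)
  7. substitute 'n' -> 'l'  (+1)
  8. substitute 'e' -> 'f'  (+1)
Edit distance = 8
Max length = max(8, 4) = 8
Similarity = 1 - 8/8
= 0.0000


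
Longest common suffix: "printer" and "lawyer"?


Word 1: "printer"
Word 2: "lawyer"
Comparing from end:
  Pos -1: 'r' == 'r'
  Pos -2: 'e' == 'e'
  Pos -3: 't' != 'y' (stop)
LCS = "er" (length 2)


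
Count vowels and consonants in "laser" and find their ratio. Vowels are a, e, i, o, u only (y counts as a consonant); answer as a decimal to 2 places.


Word: "laser"
Vowels (a,e,i,o,u): 2
Consonants: 3
Ratio = 2/3
= 0.67


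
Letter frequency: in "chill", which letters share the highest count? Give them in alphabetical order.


Word: "chill"
Letter counts:
  'c': 1
  'h': 1
  'i': 1
  'l': 2
Maximum count = 2
Most frequent = 'l' (2 times each)


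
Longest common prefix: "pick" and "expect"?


Word 1: "pick"
Word 2: "expect"
Comparing from start:
  Pos 0: 'p' != 'e' (stop)
LCP = "" (length 0)


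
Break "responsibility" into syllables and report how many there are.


Word: "responsibility"
Syllable breakdown: re · spon · si · bil · i · ty
Counting: 6 parts
= 6 syllables


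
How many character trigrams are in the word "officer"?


Word: "officer" (length 7)
Number of 3-grams = length - 3 + 1 = 7 - 3 + 1
= 5


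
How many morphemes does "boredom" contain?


Word: "boredom"
Morphemes: bore / -dom
Each morpheme carries meaning
= 2 morphemes


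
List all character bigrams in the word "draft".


Word: "draft" (length 5)
Number of bigrams = 5 - 2 + 1 = 4
  Position 0: "dr"
  Position 1: "ra"
  Position 2: "af"
  Position 3: "ft"
Bigrams = "dr", "ra", "af", "ft"


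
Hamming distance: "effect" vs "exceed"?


Comparing character by character (same length = 6):
  Pos 0: 'e' vs 'e' =
  Pos 1: 'f' vs 'x' !=
  Pos 2: 'f' vs 'c' !=
  Pos 3: 'e' vs 'e' =
  Pos 4: 'c' vs 'e' !=
  Pos 5: 't' vs 'd' !=
Hamming distance = 4


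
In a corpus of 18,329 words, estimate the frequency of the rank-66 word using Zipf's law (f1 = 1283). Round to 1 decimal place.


Zipf's law: f(r) = f(1) / r
f(1) = 1283
f(66) = 1283 / 66
= 19.4 occurrences


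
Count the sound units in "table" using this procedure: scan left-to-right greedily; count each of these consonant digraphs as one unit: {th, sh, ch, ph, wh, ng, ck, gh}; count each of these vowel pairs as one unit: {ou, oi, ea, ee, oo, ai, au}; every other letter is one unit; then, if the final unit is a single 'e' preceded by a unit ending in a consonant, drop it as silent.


Word: "table" (5 letters)
Left-to-right scan:
  [1] 't' (letter)
  [2] 'a' (letter)
  [3] 'b' (letter)
  [4] 'l' (letter)
  [5] 'e' (letter)
Units from scan: 5
Final unit is 'e' after a consonant -> drop as silent (-1)
Sound units = 4 units


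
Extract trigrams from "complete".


Word: "complete" (length 8)
Number of trigrams = 8 - 3 + 1 = 6
  Position 0: "com"
  Position 1: "omp"
  Position 2: "mpl"
  Position 3: "ple"
  Position 4: "let"
  Position 5: "ete"
Trigrams = "com", "omp", "mpl", "ple", "let", "ete"


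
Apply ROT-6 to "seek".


Word: "seek"
Shift: 6
Each letter → (letter + shift) mod 26:
  's' (18) + 6 = 24 → 'y'
  'e' (4) + 6 = 10 → 'k'
  'e' (4) + 6 = 10 → 'k'
  'k' (10) + 6 = 16 → 'q'
Result = "ykkq"


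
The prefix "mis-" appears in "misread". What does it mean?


Prefix: mis-
As in: misread -> mis- + read
Meaning = wrongly


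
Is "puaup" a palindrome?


Word: "puaup"
Reversed: "puaup"
Forward == Backward? puaup == puaup
Palindrome = Yes


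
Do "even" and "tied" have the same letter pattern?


Pattern of "even": [0, 1, 0, 2]
Pattern of "tied": [0, 1, 2, 3]
Patterns do not match
Same pattern = No


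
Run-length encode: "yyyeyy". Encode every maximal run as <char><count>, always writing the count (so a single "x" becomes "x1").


String: "yyyeyy"
Scanning for consecutive runs:
  'y' x 3
  'e' x 1
  'y' x 2
RLE = "y3e1y2"


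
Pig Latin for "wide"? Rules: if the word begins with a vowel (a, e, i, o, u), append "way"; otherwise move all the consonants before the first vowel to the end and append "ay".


Word: "wide"
Starts with consonant(s) → move to end, add 'ay'
Consonant cluster: "w"
Pig Latin = "ideway"


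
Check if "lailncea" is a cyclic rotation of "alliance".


Word: "alliance", Candidate: "lailncea"
Method: check if candidate is substring of word+word
"alliancealliance" contains "lailncea"? No
Is rotation = No


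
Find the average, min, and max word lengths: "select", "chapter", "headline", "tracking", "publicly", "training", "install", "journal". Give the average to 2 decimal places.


Lengths: "select"=6, "chapter"=7, "headline"=8, "tracking"=8, "publicly"=8, "training"=8, "install"=7, "journal"=7
Sum = 59, Count = 8
Average = 59/8 = 7.38
= avg=7.38, min=6, max=8


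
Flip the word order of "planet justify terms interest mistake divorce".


Original: "planet justify terms interest mistake divorce"
Words (1..n): planet | justify | terms | interest | mistake | divorce
Reversed (n..1): divorce | mistake | interest | terms | justify | planet
Result = "divorce mistake interest terms justify planet"


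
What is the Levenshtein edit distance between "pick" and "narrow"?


Word 1: "pick" (length 4)
Word 2: "narrow" (length 6)
One optimal edit sequence (insert/delete/substitute each cost 1):
  1. insert 'n'  (+1)
  2. insert 'a'  (+1)
  3. substitute 'p' -> 'r'  (+1)
  4. substitute 'i' -> 'r'  (+1)
  5. substitute 'c' -> 'o'  (+1)
  6. substitute 'k' -> 'w'  (+1)
Total edit operations: 6
Edit distance = 6


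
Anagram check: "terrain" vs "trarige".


Word 1: "terrain" → sorted: aeinrrt
Word 2: "trarige" → sorted: aegirrt
Same letters? aeinrrt != aegirrt
Anagram = No


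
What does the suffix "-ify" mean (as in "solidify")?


Suffix: -ify
Example: solidify = solid + -ify
Meaning = to make


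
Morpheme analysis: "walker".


Word: "walker"
Morphemes: walk / -er
Each morpheme carries meaning
= 2 morphemes


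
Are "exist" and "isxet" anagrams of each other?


Word 1: "exist" → sorted: eistx
Word 2: "isxet" → sorted: eistx
Same letters? eistx == eistx
Anagram = Yes


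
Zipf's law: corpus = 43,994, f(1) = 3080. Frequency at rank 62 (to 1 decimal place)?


Zipf's law: f(r) = f(1) / r
f(1) = 3080
f(62) = 3080 / 62
= 49.7 occurrences


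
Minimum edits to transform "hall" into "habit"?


Word 1: "hall" (length 4)
Word 2: "habit" (length 5)
One optimal edit sequence (insert/delete/substitute each cost 1):
  1. keep 'h'
  2. keep 'a'
  3. insert 'b'  (+1)
  4. substitute 'l' -> 'i'  (+1)
  5. substitute 'l' -> 't'  (+1)
Total edit operations: 3
Edit distance = 3


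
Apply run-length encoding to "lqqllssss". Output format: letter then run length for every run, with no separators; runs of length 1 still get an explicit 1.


String: "lqqllssss"
Scanning for consecutive runs:
  'l' x 1
  'q' x 2
  'l' x 2
  's' x 4
RLE = "l1q2l2s4"


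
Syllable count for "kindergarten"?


Word: "kindergarten"
Syllable breakdown: kin · der · gar · ten
Counting: 4 parts
= 4 syllables


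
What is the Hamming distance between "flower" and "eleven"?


Comparing character by character (same length = 6):
  Pos 0: 'f' vs 'e' !=
  Pos 1: 'l' vs 'l' =
  Pos 2: 'o' vs 'e' !=
  Pos 3: 'w' vs 'v' !=
  Pos 4: 'e' vs 'e' =
  Pos 5: 'r' vs 'n' !=
Hamming distance = 4


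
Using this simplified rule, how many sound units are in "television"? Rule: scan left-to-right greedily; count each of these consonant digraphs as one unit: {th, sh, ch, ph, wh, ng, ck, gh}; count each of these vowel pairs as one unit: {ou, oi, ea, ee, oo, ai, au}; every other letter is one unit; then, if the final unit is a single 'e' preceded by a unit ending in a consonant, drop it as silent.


Word: "television" (10 letters)
Left-to-right scan:
  (1) 't' (letter)
  (2) 'e' (letter)
  (3) 'l' (letter)
  (4) 'e' (letter)
  (5) 'v' (letter)
  (6) 'i' (letter)
  (7) 's' (letter)
  (8) 'i' (letter)
  (9) 'o' (letter)
  (10) 'n' (letter)
Units from scan: 10
Sound units = 10 units


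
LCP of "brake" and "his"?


Word 1: "brake"
Word 2: "his"
Comparing from start:
  Pos 0: 'b' != 'h' (stop)
LCP = "" (length 0)


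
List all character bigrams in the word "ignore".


Word: "ignore" (length 6)
Number of bigrams = 6 - 2 + 1 = 5
  Position 0: "ig"
  Position 1: "gn"
  Position 2: "no"
  Position 3: "or"
  Position 4: "re"
Bigrams = "ig", "gn", "no", "or", "re"


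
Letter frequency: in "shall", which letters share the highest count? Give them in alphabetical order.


Word: "shall"
Letter counts:
  'a': 1
  'h': 1
  'l': 2
  's': 1
Maximum count = 2
Most frequent = 'l' (2 times each)


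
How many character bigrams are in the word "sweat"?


Word: "sweat" (length 5)
Number of 2-grams = length - 2 + 1 = 5 - 2 + 1
= 4


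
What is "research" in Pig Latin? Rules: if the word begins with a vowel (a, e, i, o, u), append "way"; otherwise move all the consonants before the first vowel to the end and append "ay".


Word: "research"
Starts with consonant(s) → move to end, add 'ay'
Consonant cluster: "r"
Pig Latin = "esearchray"


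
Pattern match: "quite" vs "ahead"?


Pattern of "quite": [0, 1, 2, 3, 4]
Pattern of "ahead": [0, 1, 2, 0, 3]
Patterns do not match
Same pattern = No


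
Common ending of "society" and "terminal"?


Word 1: "society"
Word 2: "terminal"
Comparing from end:
  Pos -1: 'y' != 'l' (stop)
LCS = "" (length 0)


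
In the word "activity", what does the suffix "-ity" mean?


Suffix: -ity
As in: activity -> active + -ity, with a spelling change
Meaning = quality of


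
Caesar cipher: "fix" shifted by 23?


Word: "fix"
Shift: 23
Each letter → (letter + shift) mod 26:
  'f' (5) + 23 = 2 → 'c'
  'i' (8) + 23 = 5 → 'f'
  'x' (23) + 23 = 20 → 'u'
Result = "cfu"


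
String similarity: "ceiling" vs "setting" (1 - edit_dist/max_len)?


Word 1: "ceiling" (length 7)
Word 2: "setting" (length 7)
One optimal edit sequence:
  1. substitute 'c' -> 's'  (+1)
  2. keep 'e'
  3. substitute 'i' -> 't'  (+1)
  4. substitute 'l' -> 't'  (+1)
  5. keep 'i'
  6. keep 'n'
  7. keep 'g'
Edit distance = 3
Max length = max(7, 7) = 7
Similarity = 1 - 3/7
= 0.5714


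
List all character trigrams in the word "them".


Word: "them" (length 4)
Number of trigrams = 4 - 3 + 1 = 2
  Position 0: "the"
  Position 1: "hem"
Trigrams = "the", "hem"


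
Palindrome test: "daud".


Word: "daud"
Reversed: "duad"
Forward == Backward? daud != duad
Palindrome = No


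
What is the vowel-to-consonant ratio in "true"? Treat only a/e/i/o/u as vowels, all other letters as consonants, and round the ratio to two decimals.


Word: "true"
Vowels (a,e,i,o,u): 2
Consonants: 2
Ratio = 2/2
= 1.00


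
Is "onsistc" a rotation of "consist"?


Word: "consist", Candidate: "onsistc"
Method: check if candidate is substring of word+word
"consistconsist" contains "onsistc"? Yes
Is rotation = Yes


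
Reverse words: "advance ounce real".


Original: "advance ounce real"
Words (1..n): advance | ounce | real
Reversed (n..1): real | ounce | advance
Result = "real ounce advance"


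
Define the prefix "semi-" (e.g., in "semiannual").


Prefix: semi-
As in: semiannual -> semi- + annual
Meaning = half


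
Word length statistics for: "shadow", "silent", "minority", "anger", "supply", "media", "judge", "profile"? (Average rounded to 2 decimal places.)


Lengths: "shadow"=6, "silent"=6, "minority"=8, "anger"=5, "supply"=6, "media"=5, "judge"=5, "profile"=7
Sum = 48, Count = 8
Average = 48/8 = 6.00
= avg=6.00, min=5, max=8


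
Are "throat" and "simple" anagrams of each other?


Word 1: "throat" → sorted: ahortt
Word 2: "simple" → sorted: eilmps
Same letters? ahortt != eilmps
Anagram = No


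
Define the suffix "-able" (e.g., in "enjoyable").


Suffix: -able
Example: enjoyable = enjoy + -able
Meaning = capable of


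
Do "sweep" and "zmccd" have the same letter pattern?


Pattern of "sweep": [0, 1, 2, 2, 3]
Pattern of "zmccd": [0, 1, 2, 2, 3]
Patterns match
Same pattern = Yes


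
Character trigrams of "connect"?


Word: "connect" (length 7)
Number of trigrams = 7 - 3 + 1 = 5
  Position 0: "con"
  Position 1: "onn"
  Position 2: "nne"
  Position 3: "nec"
  Position 4: "ect"
Trigrams = "con", "onn", "nne", "nec", "ect"


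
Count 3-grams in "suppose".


Word: "suppose" (length 7)
Number of 3-grams = length - 3 + 1 = 7 - 3 + 1
= 5


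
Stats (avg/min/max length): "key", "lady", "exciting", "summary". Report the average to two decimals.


Lengths: "key"=3, "lady"=4, "exciting"=8, "summary"=7
Sum = 22, Count = 4
Average = 22/4 = 5.50
= avg=5.50, min=3, max=8


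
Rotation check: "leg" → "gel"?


Word: "leg", Candidate: "gel"
Method: check if candidate is substring of word+word
"legleg" contains "gel"? No
Is rotation = No


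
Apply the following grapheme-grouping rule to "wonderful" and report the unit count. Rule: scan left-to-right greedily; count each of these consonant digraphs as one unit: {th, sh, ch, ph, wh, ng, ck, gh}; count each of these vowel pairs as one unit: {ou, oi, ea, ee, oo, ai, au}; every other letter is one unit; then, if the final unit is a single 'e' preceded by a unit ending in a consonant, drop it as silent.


Word: "wonderful" (9 letters)
Left-to-right scan:
  [1] 'w' (letter)
  [2] 'o' (letter)
  [3] 'n' (letter)
  [4] 'd' (letter)
  [5] 'e' (letter)
  [6] 'r' (letter)
  [7] 'f' (letter)
  [8] 'u' (letter)
  [9] 'l' (letter)
Units from scan: 9
Sound units = 9 units


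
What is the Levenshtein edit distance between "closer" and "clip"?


Word 1: "closer" (length 6)
Word 2: "clip" (length 4)
One optimal edit sequence (insert/delete/substitute each cost 1):
  1. keep 'c'
  2. keep 'l'
  3. delete 'o'  (+1)
  4. delete 's'  (+1)
  5. substitute 'e' -> 'i'  (+1)
  6. substitute 'r' -> 'p'  (+1)
Total edit operations: 4
Edit distance = 4


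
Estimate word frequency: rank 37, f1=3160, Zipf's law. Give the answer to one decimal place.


Zipf's law: f(r) = f(1) / r
f(1) = 3160
f(37) = 3160 / 37
= 85.4 occurrences


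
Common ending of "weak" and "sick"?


Word 1: "weak"
Word 2: "sick"
Comparing from end:
  Pos -1: 'k' == 'k'
  Pos -2: 'a' != 'c' (stop)
LCS = "k" (length 1)


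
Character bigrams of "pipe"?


Word: "pipe" (length 4)
Number of bigrams = 4 - 2 + 1 = 3
  Position 0: "pi"
  Position 1: "ip"
  Position 2: "pe"
Bigrams = "pi", "ip", "pe"


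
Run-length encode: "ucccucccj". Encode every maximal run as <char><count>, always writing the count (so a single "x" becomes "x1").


String: "ucccucccj"
Scanning for consecutive runs:
  'u' x 1
  'c' x 3
  'u' x 1
  'c' x 3
  'j' x 1
RLE = "u1c3u1c3j1"


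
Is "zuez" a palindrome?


Word: "zuez"
Reversed: "zeuz"
Forward == Backward? zuez != zeuz
Palindrome = No


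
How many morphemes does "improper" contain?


Word: "improper"
Morphemes: im- + proper
Each morpheme carries meaning
= 2 morphemes


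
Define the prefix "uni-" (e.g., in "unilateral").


Prefix: uni-
Example: unilateral (uni- + lateral)
Meaning = one


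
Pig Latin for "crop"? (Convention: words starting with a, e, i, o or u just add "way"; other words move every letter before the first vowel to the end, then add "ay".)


Word: "crop"
Starts with consonant(s) → move to end, add 'ay'
Consonant cluster: "cr"
Pig Latin = "opcray"


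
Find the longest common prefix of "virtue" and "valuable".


Word 1: "virtue"
Word 2: "valuable"
Comparing from start:
  Pos 0: 'v' == 'v'
  Pos 1: 'i' != 'a' (stop)
LCP = "v" (length 1)


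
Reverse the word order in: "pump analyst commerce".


Original: "pump analyst commerce"
Words (1..n): pump | analyst | commerce
Reversed (n..1): commerce | analyst | pump
Result = "commerce analyst pump"


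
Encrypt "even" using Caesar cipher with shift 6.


Word: "even"
Shift: 6
Each letter → (letter + shift) mod 26:
  'e' (4) + 6 = 10 → 'k'
  'v' (21) + 6 = 1 → 'b'
  'e' (4) + 6 = 10 → 'k'
  'n' (13) + 6 = 19 → 't'
Result = "kbkt"


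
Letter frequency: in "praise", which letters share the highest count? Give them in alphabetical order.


Word: "praise"
Letter counts:
  'a': 1
  'e': 1
  'i': 1
  'p': 1
  'r': 1
  's': 1
Maximum count = 1
Most frequent = 'a', 'e', 'i', 'p', 'r', 's' (1 time each)


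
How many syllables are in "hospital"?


Word: "hospital"
Syllable breakdown: hos-pi-tal
Counting: 3 parts
= 3 syllables


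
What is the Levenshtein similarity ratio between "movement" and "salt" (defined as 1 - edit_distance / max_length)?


Word 1: "movement" (length 8)
Word 2: "salt" (length 4)
One optimal edit sequence:
  1. delete 'm'  (+1)
  2. delete 'o'  (+1)
  3. delete 'v'  (+1)
  4. delete 'e'  (+1)
  5. substitute 'm' -> 's'  (+1)
  6. substitute 'e' -> 'a'  (+1)
  7. substitute 'n' -> 'l'  (+1)
  8. keep 't'
Edit distance = 7
Max length = max(8, 4) = 8
Similarity = 1 - 7/8
= 0.1250


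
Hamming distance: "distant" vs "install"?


Comparing character by character (same length = 7):
  Pos 0: 'd' vs 'i' !=
  Pos 1: 'i' vs 'n' !=
  Pos 2: 's' vs 's' =
  Pos 3: 't' vs 't' =
  Pos 4: 'a' vs 'a' =
  Pos 5: 'n' vs 'l' !=
  Pos 6: 't' vs 'l' !=
Hamming distance = 4


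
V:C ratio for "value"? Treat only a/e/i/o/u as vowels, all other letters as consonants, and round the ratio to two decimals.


Word: "value"
Vowels (a,e,i,o,u): 3
Consonants: 2
Ratio = 3/2
= 1.50


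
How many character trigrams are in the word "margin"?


Word: "margin" (length 6)
Number of 3-grams = length - 3 + 1 = 6 - 3 + 1
= 4


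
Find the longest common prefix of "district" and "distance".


Word 1: "district"
Word 2: "distance"
Comparing from start:
  Pos 0: 'd' == 'd'
  Pos 1: 'i' == 'i'
  Pos 2: 's' == 's'
  Pos 3: 't' == 't'
  Pos 4: 'r' != 'a' (stop)
LCP = "dist" (length 4)


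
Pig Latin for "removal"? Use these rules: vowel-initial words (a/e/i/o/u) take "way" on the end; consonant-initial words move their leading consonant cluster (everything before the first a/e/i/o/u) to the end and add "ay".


Word: "removal"
Starts with consonant(s) → move to end, add 'ay'
Consonant cluster: "r"
Pig Latin = "emovalray"


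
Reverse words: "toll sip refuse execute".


Original: "toll sip refuse execute"
Words (1..n): toll | sip | refuse | execute
Reversed (n..1): execute | refuse | sip | toll
Result = "execute refuse sip toll"


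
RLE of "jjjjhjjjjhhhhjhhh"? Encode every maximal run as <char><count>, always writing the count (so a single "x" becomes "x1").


String: "jjjjhjjjjhhhhjhhh"
Scanning for consecutive runs:
  'j' x 4
  'h' x 1
  'j' x 4
  'h' x 4
  'j' x 1
  'h' x 3
RLE = "j4h1j4h4j1h3"


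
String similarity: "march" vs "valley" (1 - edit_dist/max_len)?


Word 1: "march" (length 5)
Word 2: "valley" (length 6)
One optimal edit sequence:
  1. substitute 'm' -> 'v'  (+1)
  2. keep 'a'
  3. insert 'l'  (+1)
  4. substitute 'r' -> 'l'  (+1)
  5. substitute 'c' -> 'e'  (+1)
  6. substitute 'h' -> 'y'  (+1)
Edit distance = 5
Max length = max(5, 6) = 6
Similarity = 1 - 5/6
= 0.1667


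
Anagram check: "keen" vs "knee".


Word 1: "keen" → sorted: eekn
Word 2: "knee" → sorted: eekn
Same letters? eekn == eekn
Anagram = Yes


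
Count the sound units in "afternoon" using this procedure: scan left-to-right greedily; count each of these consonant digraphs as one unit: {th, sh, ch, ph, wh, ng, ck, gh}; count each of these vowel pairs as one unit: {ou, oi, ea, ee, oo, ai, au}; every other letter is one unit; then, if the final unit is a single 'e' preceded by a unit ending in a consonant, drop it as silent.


Word: "afternoon" (9 letters)
Left-to-right scan:
  (1) 'a' (letter)
  (2) 'f' (letter)
  (3) 't' (letter)
  (4) 'e' (letter)
  (5) 'r' (letter)
  (6) 'n' (letter)
  (7) 'oo' (vowel-pair)
  (8) 'n' (letter)
Units from scan: 8
Sound units = 8 units


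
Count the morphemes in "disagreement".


Word: "disagreement"
Morphemes: dis- | agree | -ment
Each morpheme carries meaning
= 3 morphemes


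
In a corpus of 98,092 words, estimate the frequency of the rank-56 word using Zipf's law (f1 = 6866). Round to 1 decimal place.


Zipf's law: f(r) = f(1) / r
f(1) = 6866
f(56) = 6866 / 56
= 122.6 occurrences


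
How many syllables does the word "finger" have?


Word: "finger"
Syllable breakdown: fin / ger
Counting: 2 parts
= 2 syllables


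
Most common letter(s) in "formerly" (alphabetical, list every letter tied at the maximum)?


Word: "formerly"
Letter counts:
  'e': 1
  'f': 1
  'l': 1
  'm': 1
  'o': 1
  'r': 2
  'y': 1
Maximum count = 2
Most frequent = 'r' (2 times each)


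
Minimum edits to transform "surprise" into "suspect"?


Word 1: "surprise" (length 8)
Word 2: "suspect" (length 7)
One optimal edit sequence (insert/delete/substitute each cost 1):
  1. keep 's'
  2. keep 'u'
  3. substitute 'r' -> 's'  (+1)
  4. keep 'p'
  5. delete 'r'  (+1)
  6. substitute 'i' -> 'e'  (+1)
  7. substitute 's' -> 'c'  (+1)
  8. substitute 'e' -> 't'  (+1)
Total edit operations: 5
Edit distance = 5


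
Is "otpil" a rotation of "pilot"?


Word: "pilot", Candidate: "otpil"
Method: check if candidate is substring of word+word
"pilotpilot" contains "otpil"? Yes
Is rotation = Yes


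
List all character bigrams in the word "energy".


Word: "energy" (length 6)
Number of bigrams = 6 - 2 + 1 = 5
  Position 0: "en"
  Position 1: "ne"
  Position 2: "er"
  Position 3: "rg"
  Position 4: "gy"
Bigrams = "en", "ne", "er", "rg", "gy"


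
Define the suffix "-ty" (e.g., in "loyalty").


Suffix: -ty
Example: loyalty = loyal + -ty
Meaning = quality of


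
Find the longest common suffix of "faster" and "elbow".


Word 1: "faster"
Word 2: "elbow"
Comparing from end:
  Pos -1: 'r' != 'w' (stop)
LCS = "" (length 0)


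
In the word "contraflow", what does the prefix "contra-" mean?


Prefix: contra-
Example: contraflow = contra- + flow
Meaning = against


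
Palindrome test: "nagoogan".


Word: "nagoogan"
Reversed: "nagoogan"
Forward == Backward? nagoogan == nagoogan
Palindrome = Yes


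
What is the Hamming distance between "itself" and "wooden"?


Comparing character by character (same length = 6):
  Pos 0: 'i' vs 'w' !=
  Pos 1: 't' vs 'o' !=
  Pos 2: 's' vs 'o' !=
  Pos 3: 'e' vs 'd' !=
  Pos 4: 'l' vs 'e' !=
  Pos 5: 'f' vs 'n' !=
Hamming distance = 6


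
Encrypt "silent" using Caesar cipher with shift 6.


Word: "silent"
Shift: 6
Each letter → (letter + shift) mod 26:
  's' (18) + 6 = 24 → 'y'
  'i' (8) + 6 = 14 → 'o'
  'l' (11) + 6 = 17 → 'r'
  'e' (4) + 6 = 10 → 'k'
  'n' (13) + 6 = 19 → 't'
  't' (19) + 6 = 25 → 'z'
Result = "yorktz"


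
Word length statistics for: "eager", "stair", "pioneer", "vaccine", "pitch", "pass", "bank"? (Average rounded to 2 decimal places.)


Lengths: "eager"=5, "stair"=5, "pioneer"=7, "vaccine"=7, "pitch"=5, "pass"=4, "bank"=4
Sum = 37, Count = 7
Average = 37/7 = 5.29
= avg=5.29, min=4, max=7


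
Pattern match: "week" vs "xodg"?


Pattern of "week": [0, 1, 1, 2]
Pattern of "xodg": [0, 1, 2, 3]
Patterns do not match
Same pattern = No


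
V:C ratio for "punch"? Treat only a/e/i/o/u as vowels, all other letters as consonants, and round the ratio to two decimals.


Word: "punch"
Vowels (a,e,i,o,u): 1
Consonants: 4
Ratio = 1/4
= 0.25


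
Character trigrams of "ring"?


Word: "ring" (length 4)
Number of trigrams = 4 - 3 + 1 = 2
  Position 0: "rin"
  Position 1: "ing"
Trigrams = "rin", "ing"


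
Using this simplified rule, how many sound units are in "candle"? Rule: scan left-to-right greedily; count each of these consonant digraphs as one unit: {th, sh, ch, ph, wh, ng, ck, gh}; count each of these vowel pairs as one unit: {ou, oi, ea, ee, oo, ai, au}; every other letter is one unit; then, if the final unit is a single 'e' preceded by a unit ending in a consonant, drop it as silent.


Word: "candle" (6 letters)
Left-to-right scan:
  (1) 'c' (letter)
  (2) 'a' (letter)
  (3) 'n' (letter)
  (4) 'd' (letter)
  (5) 'l' (letter)
  (6) 'e' (letter)
Units from scan: 6
Final unit is 'e' after a consonant -> drop as silent (-1)
Sound units = 5 units


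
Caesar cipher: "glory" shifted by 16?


Word: "glory"
Shift: 16
Each letter → (letter + shift) mod 26:
  'g' (6) + 16 = 22 → 'w'
  'l' (11) + 16 = 1 → 'b'
  'o' (14) + 16 = 4 → 'e'
  'r' (17) + 16 = 7 → 'h'
  'y' (24) + 16 = 14 → 'o'
Result = "wbeho"


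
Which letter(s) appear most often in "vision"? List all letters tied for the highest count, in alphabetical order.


Word: "vision"
Letter counts:
  'i': 2
  'n': 1
  'o': 1
  's': 1
  'v': 1
Maximum count = 2
Most frequent = 'i' (2 times each)


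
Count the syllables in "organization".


Word: "organization"
Syllable breakdown: or | gan | i | za | tion
Counting: 5 parts
= 5 syllables


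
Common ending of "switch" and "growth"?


Word 1: "switch"
Word 2: "growth"
Comparing from end:
  Pos -1: 'h' == 'h'
  Pos -2: 'c' != 't' (stop)
LCS = "h" (length 1)


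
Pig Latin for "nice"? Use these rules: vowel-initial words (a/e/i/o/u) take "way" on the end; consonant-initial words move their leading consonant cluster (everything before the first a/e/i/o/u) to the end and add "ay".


Word: "nice"
Starts with consonant(s) → move to end, add 'ay'
Consonant cluster: "n"
Pig Latin = "icenay"


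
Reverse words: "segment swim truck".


Original: "segment swim truck"
Words (1..n): segment | swim | truck
Reversed (n..1): truck | swim | segment
Result = "truck swim segment"


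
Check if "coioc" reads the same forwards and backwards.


Word: "coioc"
Reversed: "coioc"
Forward == Backward? coioc == coioc
Palindrome = Yes


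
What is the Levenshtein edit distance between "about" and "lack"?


Word 1: "about" (length 5)
Word 2: "lack" (length 4)
One optimal edit sequence (insert/delete/substitute each cost 1):
  1. delete 'a'  (+1)
  2. substitute 'b' -> 'l'  (+1)
  3. substitute 'o' -> 'a'  (+1)
  4. substitute 'u' -> 'c'  (+1)
  5. substitute 't' -> 'k'  (+1)
Total edit operations: 5
Edit distance = 5


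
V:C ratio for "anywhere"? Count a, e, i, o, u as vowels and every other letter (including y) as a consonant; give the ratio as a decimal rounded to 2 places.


Word: "anywhere"
Vowels (a,e,i,o,u): 3
Consonants: 5
Ratio = 3/5
= 0.60


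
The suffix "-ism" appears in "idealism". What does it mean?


Suffix: -ism
Example: idealism = ideal + -ism
Meaning = belief / practice


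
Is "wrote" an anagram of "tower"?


Word 1: "tower" → sorted: eortw
Word 2: "wrote" → sorted: eortw
Same letters? eortw == eortw
Anagram = Yes


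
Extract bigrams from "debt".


Word: "debt" (length 4)
Number of bigrams = 4 - 2 + 1 = 3
  Position 0: "de"
  Position 1: "eb"
  Position 2: "bt"
Bigrams = "de", "eb", "bt"


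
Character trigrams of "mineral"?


Word: "mineral" (length 7)
Number of trigrams = 7 - 3 + 1 = 5
  Position 0: "min"
  Position 1: "ine"
  Position 2: "ner"
  Position 3: "era"
  Position 4: "ral"
Trigrams = "min", "ine", "ner", "era", "ral"


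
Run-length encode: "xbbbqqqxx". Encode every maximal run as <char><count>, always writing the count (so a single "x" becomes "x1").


String: "xbbbqqqxx"
Scanning for consecutive runs:
  'x' x 1
  'b' x 3
  'q' x 3
  'x' x 2
RLE = "x1b3q3x2"


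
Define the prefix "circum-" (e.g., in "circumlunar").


Prefix: circum-
Example: circumlunar (circum- + lunar)
Meaning = around


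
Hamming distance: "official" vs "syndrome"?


Comparing character by character (same length = 8):
  Pos 0: 'o' vs 's' !=
  Pos 1: 'f' vs 'y' !=
  Pos 2: 'f' vs 'n' !=
  Pos 3: 'i' vs 'd' !=
  Pos 4: 'c' vs 'r' !=
  Pos 5: 'i' vs 'o' !=
  Pos 6: 'a' vs 'm' !=
  Pos 7: 'l' vs 'e' !=
Hamming distance = 8


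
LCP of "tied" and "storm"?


Word 1: "tied"
Word 2: "storm"
Comparing from start:
  Pos 0: 't' != 's' (stop)
LCP = "" (length 0)


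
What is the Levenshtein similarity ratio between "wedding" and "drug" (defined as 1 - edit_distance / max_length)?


Word 1: "wedding" (length 7)
Word 2: "drug" (length 4)
One optimal edit sequence:
  1. delete 'w'  (+1)
  2. delete 'e'  (+1)
  3. delete 'd'  (+1)
  4. keep 'd'
  5. substitute 'i' -> 'r'  (+1)
  6. substitute 'n' -> 'u'  (+1)
  7. keep 'g'
Edit distance = 5
Max length = max(7, 4) = 7
Similarity = 1 - 5/7
= 0.2857


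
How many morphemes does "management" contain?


Word: "management"
Morphemes: manage / -ment
Each morpheme carries meaning
= 2 morphemes


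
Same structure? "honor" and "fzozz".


Pattern of "honor": [0, 1, 2, 1, 3]
Pattern of "fzozz": [0, 1, 2, 1, 1]
Patterns do not match
Same pattern = No


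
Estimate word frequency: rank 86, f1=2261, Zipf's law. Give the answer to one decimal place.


Zipf's law: f(r) = f(1) / r
f(1) = 2261
f(86) = 2261 / 86
= 26.3 occurrences


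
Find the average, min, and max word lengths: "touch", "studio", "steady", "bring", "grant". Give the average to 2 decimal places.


Lengths: "touch"=5, "studio"=6, "steady"=6, "bring"=5, "grant"=5
Sum = 27, Count = 5
Average = 27/5 = 5.40
= avg=5.40, min=5, max=6
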